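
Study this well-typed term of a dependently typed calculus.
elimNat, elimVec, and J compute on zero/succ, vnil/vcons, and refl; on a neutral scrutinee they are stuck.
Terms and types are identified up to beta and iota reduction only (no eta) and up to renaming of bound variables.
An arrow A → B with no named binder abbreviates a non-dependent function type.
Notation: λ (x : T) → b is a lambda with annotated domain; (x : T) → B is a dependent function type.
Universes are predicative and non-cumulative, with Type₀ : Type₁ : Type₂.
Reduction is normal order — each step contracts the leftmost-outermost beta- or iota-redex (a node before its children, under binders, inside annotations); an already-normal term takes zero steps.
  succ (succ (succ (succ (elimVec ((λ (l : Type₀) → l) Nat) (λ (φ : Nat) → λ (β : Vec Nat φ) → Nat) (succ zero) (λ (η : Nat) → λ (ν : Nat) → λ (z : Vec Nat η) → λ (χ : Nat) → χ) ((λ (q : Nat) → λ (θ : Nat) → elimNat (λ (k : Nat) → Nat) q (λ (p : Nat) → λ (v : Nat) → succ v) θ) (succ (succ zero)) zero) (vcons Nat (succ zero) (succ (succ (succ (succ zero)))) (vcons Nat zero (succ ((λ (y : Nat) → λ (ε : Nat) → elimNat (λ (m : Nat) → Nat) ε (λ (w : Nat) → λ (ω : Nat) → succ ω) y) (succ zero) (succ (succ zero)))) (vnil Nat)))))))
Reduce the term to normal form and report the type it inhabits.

resulting normal form:
  succ (succ (succ (succ (succ zero))))
the term's type:
  Nat
observation: the leftmost-outermost redex is an elimVec iota-redex, and normalization takes 11 steps.


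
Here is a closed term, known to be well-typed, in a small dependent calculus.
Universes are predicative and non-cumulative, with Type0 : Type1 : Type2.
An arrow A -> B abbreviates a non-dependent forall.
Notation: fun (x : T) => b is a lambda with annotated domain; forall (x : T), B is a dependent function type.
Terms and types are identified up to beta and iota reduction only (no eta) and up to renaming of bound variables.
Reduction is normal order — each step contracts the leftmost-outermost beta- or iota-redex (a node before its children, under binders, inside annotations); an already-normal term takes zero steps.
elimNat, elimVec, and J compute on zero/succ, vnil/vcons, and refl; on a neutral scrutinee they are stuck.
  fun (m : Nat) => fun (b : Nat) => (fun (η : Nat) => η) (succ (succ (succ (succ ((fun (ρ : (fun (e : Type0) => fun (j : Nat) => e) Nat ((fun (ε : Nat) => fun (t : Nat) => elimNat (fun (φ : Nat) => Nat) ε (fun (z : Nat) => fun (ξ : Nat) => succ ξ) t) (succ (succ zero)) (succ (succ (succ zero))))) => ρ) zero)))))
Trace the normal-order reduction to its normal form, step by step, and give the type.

normal-order reduction:
  fun (m : Nat) => fun (b : Nat) => (fun (η : Nat) => η) (succ (succ (succ (succ ((fun (ρ : (fun (e : Type0) => fun (j : Nat) => e) Nat ((fun (ε : Nat) => fun (t : Nat) => elimNat (fun (φ : Nat) => Nat) ε (fun (z : Nat) => fun (ξ : Nat) => succ ξ) t) (succ (succ zero)) (succ (succ (succ zero))))) => ρ) zero)))))
  ~> fun (m : Nat) => fun (b : Nat) => succ (succ (succ (succ ((fun (η : (fun (ρ : Type0) => fun (e : Nat) => ρ) Nat ((fun (j : Nat) => fun (ε : Nat) => elimNat (fun (t : Nat) => Nat) j (fun (φ : Nat) => fun (z : Nat) => succ z) ε) (succ (succ zero)) (succ (succ (succ zero))))) => η) zero))))
  ~> fun (m : Nat) => fun (b : Nat) => succ (succ (succ (succ zero)))
inferred type:
  Nat -> Nat -> Nat


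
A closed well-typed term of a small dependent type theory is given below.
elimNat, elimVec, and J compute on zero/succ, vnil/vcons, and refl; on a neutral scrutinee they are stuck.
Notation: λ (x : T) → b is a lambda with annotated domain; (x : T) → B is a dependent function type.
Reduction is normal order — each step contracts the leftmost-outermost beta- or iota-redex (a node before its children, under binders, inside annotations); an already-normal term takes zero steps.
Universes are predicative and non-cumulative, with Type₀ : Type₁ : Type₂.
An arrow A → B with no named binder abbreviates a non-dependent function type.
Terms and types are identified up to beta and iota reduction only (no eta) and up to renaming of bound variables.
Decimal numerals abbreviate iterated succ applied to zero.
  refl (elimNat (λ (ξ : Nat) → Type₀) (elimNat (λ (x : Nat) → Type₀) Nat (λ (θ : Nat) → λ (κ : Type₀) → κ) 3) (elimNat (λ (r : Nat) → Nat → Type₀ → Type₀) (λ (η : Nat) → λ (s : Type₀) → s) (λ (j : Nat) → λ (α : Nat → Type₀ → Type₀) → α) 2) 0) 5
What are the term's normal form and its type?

reduced normal form:
  refl Nat 5
the term's type:
  Eq Nat 5 5
observation: the term reaches its normal form after 11 normal-order steps.


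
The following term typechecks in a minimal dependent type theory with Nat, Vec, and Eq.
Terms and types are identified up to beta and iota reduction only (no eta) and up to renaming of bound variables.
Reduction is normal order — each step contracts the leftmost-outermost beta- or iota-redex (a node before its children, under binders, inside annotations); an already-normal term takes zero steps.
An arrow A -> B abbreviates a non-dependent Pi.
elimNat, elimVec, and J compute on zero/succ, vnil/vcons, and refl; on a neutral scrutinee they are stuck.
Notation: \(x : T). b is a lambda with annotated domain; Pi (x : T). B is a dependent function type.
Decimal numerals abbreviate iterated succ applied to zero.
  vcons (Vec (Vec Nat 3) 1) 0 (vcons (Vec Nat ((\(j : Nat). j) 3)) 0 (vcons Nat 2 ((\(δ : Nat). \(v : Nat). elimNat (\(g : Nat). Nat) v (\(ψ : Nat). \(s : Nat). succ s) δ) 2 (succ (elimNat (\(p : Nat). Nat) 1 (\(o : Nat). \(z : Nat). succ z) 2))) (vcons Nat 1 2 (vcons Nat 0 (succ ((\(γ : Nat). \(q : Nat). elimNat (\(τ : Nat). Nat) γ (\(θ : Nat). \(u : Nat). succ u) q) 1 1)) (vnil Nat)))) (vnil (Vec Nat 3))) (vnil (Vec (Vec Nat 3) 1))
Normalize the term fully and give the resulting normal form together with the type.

resulting normal form:
  vcons (Vec (Vec Nat 3) 1) 0 (vcons (Vec Nat 3) 0 (vcons Nat 2 6 (vcons Nat 1 2 (vcons Nat 0 3 (vnil Nat)))) (vnil (Vec Nat 3))) (vnil (Vec (Vec Nat 3) 1))
the term's type:
  Vec (Vec (Vec Nat 3) 1) 1


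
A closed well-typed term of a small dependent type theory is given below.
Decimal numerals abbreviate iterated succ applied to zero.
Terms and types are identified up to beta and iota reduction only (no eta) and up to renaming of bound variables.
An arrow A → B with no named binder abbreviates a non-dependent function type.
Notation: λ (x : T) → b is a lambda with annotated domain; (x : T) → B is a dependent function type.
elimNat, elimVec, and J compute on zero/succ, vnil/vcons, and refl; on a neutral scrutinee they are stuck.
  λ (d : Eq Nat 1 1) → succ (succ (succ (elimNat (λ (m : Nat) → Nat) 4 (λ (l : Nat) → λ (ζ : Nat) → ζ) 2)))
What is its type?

type:
  Eq Nat 1 1 → Nat


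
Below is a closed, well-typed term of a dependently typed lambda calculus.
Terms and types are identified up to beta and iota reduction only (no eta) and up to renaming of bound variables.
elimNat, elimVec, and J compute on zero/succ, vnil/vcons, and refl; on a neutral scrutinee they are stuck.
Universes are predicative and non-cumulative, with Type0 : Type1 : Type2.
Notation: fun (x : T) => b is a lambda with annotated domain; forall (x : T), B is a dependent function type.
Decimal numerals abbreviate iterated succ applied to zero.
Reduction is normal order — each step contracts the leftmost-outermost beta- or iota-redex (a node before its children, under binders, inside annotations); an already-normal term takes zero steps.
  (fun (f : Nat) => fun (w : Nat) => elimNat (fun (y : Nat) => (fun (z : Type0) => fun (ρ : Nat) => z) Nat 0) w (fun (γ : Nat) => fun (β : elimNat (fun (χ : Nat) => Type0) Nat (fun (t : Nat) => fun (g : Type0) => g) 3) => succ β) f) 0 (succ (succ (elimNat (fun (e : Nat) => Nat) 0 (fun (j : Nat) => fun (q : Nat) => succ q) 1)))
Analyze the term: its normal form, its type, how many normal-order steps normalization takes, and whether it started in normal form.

reduced normal form:
  3
the term's type:
  Nat
normal-order step count: 7
term was already normal: no
first redex: a beta-redex


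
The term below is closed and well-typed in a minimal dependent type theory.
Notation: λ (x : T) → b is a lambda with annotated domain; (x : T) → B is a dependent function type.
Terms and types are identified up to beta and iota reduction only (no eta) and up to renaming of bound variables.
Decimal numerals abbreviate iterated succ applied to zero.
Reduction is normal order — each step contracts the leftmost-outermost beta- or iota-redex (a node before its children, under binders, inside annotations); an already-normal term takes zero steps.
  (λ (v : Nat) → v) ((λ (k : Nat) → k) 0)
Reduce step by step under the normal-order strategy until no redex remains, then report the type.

normal-order reduction:
  (λ (v : Nat) → v) ((λ (k : Nat) → k) 0)
  ~> (λ (v : Nat) → v) 0
  ~> 0
the term's type:
  Nat


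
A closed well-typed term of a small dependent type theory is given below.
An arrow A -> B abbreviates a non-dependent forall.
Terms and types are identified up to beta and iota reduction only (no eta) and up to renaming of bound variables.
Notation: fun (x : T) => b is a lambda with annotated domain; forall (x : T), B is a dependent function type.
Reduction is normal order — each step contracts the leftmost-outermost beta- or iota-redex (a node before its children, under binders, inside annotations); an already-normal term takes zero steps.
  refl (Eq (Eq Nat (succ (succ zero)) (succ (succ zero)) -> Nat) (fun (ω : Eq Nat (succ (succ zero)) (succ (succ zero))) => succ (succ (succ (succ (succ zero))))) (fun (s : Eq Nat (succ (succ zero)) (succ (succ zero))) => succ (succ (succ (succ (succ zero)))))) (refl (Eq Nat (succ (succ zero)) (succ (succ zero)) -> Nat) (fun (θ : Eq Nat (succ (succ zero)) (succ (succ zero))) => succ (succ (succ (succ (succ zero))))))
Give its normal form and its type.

normal form:
  refl (Eq (Eq Nat (succ (succ zero)) (succ (succ zero)) -> Nat) (fun (ω : Eq Nat (succ (succ zero)) (succ (succ zero))) => succ (succ (succ (succ (succ zero))))) (fun (s : Eq Nat (succ (succ zero)) (succ (succ zero))) => succ (succ (succ (succ (succ zero)))))) (refl (Eq Nat (succ (succ zero)) (succ (succ zero)) -> Nat) (fun (θ : Eq Nat (succ (succ zero)) (succ (succ zero))) => succ (succ (succ (succ (succ zero))))))
inferred type:
  Eq (Eq (Eq Nat (succ (succ zero)) (succ (succ zero)) -> Nat) (fun (ω : Eq Nat (succ (succ zero)) (succ (succ zero))) => succ (succ (succ (succ (succ zero))))) (fun (s : Eq Nat (succ (succ zero)) (succ (succ zero))) => succ (succ (succ (succ (succ zero)))))) (refl (Eq Nat (succ (succ zero)) (succ (succ zero)) -> Nat) (fun (θ : Eq Nat (succ (succ zero)) (succ (succ zero))) => succ (succ (succ (succ (succ zero)))))) (refl (Eq Nat (succ (succ zero)) (succ (succ zero)) -> Nat) (fun (y : Eq Nat (succ (succ zero)) (succ (succ zero))) => succ (succ (succ (succ (succ zero))))))
observation: the term is already in normal form.


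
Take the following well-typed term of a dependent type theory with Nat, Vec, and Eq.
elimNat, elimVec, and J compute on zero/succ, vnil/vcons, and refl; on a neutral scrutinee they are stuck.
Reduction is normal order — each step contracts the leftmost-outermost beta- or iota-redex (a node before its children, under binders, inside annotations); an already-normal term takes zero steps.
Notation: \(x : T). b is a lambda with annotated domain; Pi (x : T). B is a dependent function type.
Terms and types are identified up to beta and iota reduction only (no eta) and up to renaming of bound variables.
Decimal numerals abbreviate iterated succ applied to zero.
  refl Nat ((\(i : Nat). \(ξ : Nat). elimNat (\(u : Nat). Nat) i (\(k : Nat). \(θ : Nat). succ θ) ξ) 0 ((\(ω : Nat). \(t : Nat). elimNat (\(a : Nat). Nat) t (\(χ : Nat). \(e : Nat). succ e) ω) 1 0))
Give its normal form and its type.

reduced normal form:
  refl Nat 1
the term's type:
  Eq Nat 1 1


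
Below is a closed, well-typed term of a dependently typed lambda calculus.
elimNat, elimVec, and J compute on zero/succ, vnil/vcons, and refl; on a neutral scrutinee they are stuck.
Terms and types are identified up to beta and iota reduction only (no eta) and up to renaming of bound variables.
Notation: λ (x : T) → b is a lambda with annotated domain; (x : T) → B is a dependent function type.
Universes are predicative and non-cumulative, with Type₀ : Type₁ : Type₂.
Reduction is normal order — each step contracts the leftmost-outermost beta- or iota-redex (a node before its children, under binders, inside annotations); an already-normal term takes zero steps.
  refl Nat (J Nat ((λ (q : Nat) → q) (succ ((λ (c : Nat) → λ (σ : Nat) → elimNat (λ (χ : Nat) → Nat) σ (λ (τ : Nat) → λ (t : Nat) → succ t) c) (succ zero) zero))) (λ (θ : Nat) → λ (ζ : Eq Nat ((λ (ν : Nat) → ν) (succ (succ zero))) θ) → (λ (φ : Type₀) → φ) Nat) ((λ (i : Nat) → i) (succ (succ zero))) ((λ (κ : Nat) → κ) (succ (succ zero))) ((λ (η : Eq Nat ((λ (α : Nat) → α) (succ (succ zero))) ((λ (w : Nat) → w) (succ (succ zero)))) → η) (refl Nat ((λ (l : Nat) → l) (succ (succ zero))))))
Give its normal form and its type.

reduced normal form:
  refl Nat (succ (succ zero))
inferred type:
  Eq Nat (succ (succ zero)) (succ (succ zero))


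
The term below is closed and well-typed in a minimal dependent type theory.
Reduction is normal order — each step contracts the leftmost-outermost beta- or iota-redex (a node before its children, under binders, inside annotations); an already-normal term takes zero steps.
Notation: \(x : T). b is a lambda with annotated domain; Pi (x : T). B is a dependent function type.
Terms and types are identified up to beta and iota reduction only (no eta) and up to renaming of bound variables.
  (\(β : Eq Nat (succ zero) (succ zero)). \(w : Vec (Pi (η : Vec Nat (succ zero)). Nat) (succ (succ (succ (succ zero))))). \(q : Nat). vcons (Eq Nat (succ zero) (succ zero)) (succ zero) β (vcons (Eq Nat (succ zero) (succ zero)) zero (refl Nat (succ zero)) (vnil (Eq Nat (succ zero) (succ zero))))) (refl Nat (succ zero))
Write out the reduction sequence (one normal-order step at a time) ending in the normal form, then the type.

normal-order reduction sequence:
  (\(β : Eq Nat (succ zero) (succ zero)). \(w : Vec (Pi (η : Vec Nat (succ zero)). Nat) (succ (succ (succ (succ zero))))). \(q : Nat). vcons (Eq Nat (succ zero) (succ zero)) (succ zero) β (vcons (Eq Nat (succ zero) (succ zero)) zero (refl Nat (succ zero)) (vnil (Eq Nat (succ zero) (succ zero))))) (refl Nat (succ zero))
  ~> \(β : Vec (Pi (w : Vec Nat (succ zero)). Nat) (succ (succ (succ (succ zero))))). \(η : Nat). vcons (Eq Nat (succ zero) (succ zero)) (succ zero) (refl Nat (succ zero)) (vcons (Eq Nat (succ zero) (succ zero)) zero (refl Nat (succ zero)) (vnil (Eq Nat (succ zero) (succ zero))))
the term's type:
  Pi (β : Vec (Pi (w : Vec Nat (succ zero)). Nat) (succ (succ (succ (succ zero))))). Pi (η : Nat). Vec (Eq Nat (succ zero) (succ zero)) (succ (succ zero))


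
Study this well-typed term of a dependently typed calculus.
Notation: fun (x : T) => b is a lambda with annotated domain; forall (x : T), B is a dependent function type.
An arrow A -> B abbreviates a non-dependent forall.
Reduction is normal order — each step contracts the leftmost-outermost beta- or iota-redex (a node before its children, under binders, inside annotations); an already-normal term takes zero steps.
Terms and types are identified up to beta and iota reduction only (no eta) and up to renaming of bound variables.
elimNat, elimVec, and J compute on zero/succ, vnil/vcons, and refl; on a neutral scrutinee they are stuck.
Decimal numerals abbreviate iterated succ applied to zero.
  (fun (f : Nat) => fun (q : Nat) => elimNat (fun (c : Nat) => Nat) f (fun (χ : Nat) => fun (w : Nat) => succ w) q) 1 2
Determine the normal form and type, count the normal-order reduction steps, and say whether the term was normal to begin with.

normal form:
  3
the term's type:
  Nat
reduction steps (normal order): 9
started in normal form: no
first contracted redex: a beta-redex


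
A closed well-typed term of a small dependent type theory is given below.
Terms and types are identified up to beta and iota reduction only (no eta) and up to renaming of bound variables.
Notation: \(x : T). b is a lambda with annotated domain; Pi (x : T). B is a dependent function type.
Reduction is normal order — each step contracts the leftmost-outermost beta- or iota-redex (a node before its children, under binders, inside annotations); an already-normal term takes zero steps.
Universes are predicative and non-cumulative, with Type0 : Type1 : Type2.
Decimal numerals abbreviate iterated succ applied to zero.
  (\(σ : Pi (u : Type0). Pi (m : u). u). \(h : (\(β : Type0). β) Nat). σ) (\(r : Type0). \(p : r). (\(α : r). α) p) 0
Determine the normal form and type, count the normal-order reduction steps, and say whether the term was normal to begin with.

resulting normal form:
  \(σ : Type0). \(u : σ). u
type:
  Pi (σ : Type0). Pi (u : σ). σ
reduction steps (normal order): 3
term was already normal: no
first redex: a beta-redex


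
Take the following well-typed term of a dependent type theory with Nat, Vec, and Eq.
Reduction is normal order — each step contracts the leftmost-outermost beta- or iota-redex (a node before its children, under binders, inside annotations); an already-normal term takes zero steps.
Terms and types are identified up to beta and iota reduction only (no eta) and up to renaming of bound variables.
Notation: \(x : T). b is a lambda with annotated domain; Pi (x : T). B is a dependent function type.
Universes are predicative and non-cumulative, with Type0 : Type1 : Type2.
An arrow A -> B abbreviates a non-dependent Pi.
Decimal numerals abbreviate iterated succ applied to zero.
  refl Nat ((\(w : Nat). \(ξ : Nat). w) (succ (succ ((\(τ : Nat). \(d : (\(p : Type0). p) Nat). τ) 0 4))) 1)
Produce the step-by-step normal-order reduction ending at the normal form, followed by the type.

normal-order reduction:
  refl Nat ((\(w : Nat). \(ξ : Nat). w) (succ (succ ((\(τ : Nat). \(d : (\(p : Type0). p) Nat). τ) 0 4))) 1)
  ~> refl Nat ((\(w : Nat). succ (succ ((\(ξ : Nat). \(τ : (\(d : Type0). d) Nat). ξ) 0 4))) 1)
  ~> refl Nat (succ (succ ((\(w : Nat). \(ξ : (\(τ : Type0). τ) Nat). w) 0 4)))
  ~> refl Nat (succ (succ ((\(w : (\(ξ : Type0). ξ) Nat). 0) 4)))
  ~> refl Nat 2
inferred type:
  Eq Nat 2 2


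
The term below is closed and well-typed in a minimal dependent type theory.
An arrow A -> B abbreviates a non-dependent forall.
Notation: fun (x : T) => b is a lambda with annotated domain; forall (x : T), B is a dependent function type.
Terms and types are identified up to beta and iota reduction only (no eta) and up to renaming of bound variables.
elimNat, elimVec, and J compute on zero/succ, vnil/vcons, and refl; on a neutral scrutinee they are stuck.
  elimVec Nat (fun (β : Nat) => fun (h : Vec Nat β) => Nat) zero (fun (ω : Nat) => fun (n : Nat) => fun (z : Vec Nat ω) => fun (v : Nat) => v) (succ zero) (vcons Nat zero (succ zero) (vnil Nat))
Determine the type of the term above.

inferred type:
  Nat


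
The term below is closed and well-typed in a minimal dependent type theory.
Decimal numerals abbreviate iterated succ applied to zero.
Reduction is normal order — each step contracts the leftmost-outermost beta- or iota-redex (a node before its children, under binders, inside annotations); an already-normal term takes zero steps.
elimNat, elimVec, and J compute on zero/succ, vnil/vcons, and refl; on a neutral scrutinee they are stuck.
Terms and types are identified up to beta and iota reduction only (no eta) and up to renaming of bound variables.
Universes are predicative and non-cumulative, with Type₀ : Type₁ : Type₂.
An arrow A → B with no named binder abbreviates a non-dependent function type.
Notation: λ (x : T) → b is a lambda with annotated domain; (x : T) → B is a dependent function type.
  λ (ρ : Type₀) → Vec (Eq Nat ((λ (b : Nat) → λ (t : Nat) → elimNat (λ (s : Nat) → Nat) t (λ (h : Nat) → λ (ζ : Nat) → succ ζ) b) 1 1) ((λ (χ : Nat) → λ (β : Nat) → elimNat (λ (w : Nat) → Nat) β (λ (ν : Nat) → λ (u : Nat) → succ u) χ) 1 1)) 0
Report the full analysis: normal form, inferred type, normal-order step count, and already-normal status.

reduced normal form:
  λ (ρ : Type₀) → Vec (Eq Nat 2 2) 0
the term's type:
  Type₀ → Type₀
steps to reach normal form (normal order): 12
already normal: no
first contracted redex: a beta-redex


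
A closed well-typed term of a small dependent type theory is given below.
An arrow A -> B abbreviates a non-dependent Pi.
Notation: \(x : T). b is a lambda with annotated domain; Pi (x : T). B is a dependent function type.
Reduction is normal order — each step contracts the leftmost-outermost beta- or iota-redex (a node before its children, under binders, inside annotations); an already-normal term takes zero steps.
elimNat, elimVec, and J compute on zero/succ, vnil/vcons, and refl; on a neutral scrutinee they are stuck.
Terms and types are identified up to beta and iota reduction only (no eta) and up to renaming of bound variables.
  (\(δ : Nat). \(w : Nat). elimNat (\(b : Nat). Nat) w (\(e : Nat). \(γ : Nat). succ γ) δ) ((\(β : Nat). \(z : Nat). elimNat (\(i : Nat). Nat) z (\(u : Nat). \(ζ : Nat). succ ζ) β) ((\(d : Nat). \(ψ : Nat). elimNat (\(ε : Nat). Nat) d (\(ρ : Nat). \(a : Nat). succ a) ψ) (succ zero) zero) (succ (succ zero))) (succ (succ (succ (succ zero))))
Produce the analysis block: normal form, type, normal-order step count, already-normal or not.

normal form:
  succ (succ (succ (succ (succ (succ (succ zero))))))
type:
  Nat
steps to reach normal form (normal order): 21
started in normal form: no
first contracted redex: a beta-redex


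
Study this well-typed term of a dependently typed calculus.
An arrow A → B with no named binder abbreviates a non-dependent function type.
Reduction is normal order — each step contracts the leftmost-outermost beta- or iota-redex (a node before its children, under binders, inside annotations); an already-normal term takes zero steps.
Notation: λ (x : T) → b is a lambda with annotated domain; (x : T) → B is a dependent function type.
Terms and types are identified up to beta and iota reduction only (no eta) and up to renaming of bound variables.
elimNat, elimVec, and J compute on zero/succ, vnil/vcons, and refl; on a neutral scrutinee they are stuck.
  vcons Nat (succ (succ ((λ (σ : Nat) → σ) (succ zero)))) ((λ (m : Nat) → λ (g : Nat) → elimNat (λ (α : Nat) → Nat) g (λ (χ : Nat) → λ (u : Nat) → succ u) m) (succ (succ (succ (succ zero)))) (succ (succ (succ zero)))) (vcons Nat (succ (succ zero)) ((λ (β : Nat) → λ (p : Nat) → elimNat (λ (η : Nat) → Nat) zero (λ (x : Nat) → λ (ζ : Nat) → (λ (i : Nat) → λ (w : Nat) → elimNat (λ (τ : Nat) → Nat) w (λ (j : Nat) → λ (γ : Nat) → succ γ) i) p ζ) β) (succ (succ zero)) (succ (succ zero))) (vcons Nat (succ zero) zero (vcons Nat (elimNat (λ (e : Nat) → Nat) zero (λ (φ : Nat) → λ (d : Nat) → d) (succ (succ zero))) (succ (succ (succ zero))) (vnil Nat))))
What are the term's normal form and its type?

normal form:
  vcons Nat (succ (succ (succ zero))) (succ (succ (succ (succ (succ (succ (succ zero))))))) (vcons Nat (succ (succ zero)) (succ (succ (succ (succ zero)))) (vcons Nat (succ zero) zero (vcons Nat zero (succ (succ (succ zero))) (vnil Nat))))
type:
  Vec Nat (succ (succ (succ (succ zero))))
observation: normalization takes exactly 50 steps under the normal-order strategy.


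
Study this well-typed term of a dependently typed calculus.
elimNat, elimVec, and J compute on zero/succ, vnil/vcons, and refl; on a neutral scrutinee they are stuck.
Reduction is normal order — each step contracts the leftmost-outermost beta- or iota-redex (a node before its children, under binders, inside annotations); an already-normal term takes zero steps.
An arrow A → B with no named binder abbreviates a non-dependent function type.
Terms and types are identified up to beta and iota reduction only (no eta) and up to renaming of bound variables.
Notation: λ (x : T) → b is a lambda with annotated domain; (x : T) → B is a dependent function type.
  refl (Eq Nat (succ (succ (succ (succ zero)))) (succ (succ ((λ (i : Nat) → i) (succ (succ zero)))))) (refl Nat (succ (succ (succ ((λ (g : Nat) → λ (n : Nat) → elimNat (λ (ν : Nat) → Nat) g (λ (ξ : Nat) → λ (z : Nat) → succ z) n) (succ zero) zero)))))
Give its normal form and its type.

reduced normal form:
  refl (Eq Nat (succ (succ (succ (succ zero)))) (succ (succ (succ (succ zero))))) (refl Nat (succ (succ (succ (succ zero)))))
the term's type:
  Eq (Eq Nat (succ (succ (succ (succ zero)))) (succ (succ (succ (succ zero))))) (refl Nat (succ (succ (succ (succ zero))))) (refl Nat (succ (succ (succ (succ zero)))))
observation: normalization takes exactly 4 steps under the normal-order strategy.


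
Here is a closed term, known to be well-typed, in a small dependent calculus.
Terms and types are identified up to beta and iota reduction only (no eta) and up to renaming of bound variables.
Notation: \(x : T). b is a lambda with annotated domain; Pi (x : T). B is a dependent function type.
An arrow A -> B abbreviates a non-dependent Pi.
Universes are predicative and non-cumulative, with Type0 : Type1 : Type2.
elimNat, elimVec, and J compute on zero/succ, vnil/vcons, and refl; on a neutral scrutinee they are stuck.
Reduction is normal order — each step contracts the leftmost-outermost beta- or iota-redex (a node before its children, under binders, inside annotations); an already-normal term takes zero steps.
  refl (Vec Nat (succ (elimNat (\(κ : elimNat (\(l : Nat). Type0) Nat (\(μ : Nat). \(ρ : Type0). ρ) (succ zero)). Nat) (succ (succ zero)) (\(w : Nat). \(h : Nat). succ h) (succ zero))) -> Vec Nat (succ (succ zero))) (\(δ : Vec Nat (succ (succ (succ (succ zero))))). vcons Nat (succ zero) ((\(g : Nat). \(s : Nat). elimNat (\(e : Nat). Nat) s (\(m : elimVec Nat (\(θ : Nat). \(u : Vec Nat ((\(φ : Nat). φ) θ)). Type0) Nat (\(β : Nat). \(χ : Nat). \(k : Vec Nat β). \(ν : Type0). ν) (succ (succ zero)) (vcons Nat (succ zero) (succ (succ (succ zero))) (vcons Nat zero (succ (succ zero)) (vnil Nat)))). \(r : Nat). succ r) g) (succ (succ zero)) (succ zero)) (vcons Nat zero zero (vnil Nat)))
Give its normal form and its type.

reduced normal form:
  refl (Vec Nat (succ (succ (succ (succ zero)))) -> Vec Nat (succ (succ zero))) (\(κ : Vec Nat (succ (succ (succ (succ zero))))). vcons Nat (succ zero) (succ (succ (succ zero))) (vcons Nat zero zero (vnil Nat)))
the term's type:
  Eq (Vec Nat (succ (succ (succ (succ zero)))) -> Vec Nat (succ (succ zero))) (\(κ : Vec Nat (succ (succ (succ (succ zero))))). vcons Nat (succ zero) (succ (succ (succ zero))) (vcons Nat zero zero (vnil Nat))) (\(l : Vec Nat (succ (succ (succ (succ zero))))). vcons Nat (succ zero) (succ (succ (succ zero))) (vcons Nat zero zero (vnil Nat)))


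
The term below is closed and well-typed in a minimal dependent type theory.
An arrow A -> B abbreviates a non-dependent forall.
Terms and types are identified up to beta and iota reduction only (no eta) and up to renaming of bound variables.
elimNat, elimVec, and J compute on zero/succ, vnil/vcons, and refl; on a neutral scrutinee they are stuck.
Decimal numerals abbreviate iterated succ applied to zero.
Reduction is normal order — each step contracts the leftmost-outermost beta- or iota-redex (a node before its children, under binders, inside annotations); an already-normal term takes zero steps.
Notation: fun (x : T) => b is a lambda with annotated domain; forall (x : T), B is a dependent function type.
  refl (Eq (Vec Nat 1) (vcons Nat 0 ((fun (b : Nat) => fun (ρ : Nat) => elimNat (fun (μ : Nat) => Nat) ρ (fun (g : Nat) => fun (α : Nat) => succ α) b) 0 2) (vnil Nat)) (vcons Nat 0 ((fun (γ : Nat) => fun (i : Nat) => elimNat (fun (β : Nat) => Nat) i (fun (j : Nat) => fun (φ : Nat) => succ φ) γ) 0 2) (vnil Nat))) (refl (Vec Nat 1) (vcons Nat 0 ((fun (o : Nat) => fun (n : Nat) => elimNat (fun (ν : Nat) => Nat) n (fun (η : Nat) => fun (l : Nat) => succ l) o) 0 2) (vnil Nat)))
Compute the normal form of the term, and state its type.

reduced normal form:
  refl (Eq (Vec Nat 1) (vcons Nat 0 2 (vnil Nat)) (vcons Nat 0 2 (vnil Nat))) (refl (Vec Nat 1) (vcons Nat 0 2 (vnil Nat)))
inferred type:
  Eq (Eq (Vec Nat 1) (vcons Nat 0 2 (vnil Nat)) (vcons Nat 0 2 (vnil Nat))) (refl (Vec Nat 1) (vcons Nat 0 2 (vnil Nat))) (refl (Vec Nat 1) (vcons Nat 0 2 (vnil Nat)))


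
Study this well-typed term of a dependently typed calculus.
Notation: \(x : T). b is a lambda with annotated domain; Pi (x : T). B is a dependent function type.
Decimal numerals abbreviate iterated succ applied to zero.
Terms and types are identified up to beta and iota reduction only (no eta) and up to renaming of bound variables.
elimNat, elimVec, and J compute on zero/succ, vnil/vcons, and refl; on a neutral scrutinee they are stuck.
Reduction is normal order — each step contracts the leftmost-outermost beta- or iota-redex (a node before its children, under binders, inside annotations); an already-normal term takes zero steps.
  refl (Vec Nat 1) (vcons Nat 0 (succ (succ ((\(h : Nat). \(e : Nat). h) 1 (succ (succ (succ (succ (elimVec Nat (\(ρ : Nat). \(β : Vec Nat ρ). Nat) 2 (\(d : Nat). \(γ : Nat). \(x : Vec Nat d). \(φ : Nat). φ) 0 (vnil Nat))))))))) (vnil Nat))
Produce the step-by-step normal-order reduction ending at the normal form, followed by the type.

normal-order reduction:
  refl (Vec Nat 1) (vcons Nat 0 (succ (succ ((\(h : Nat). \(e : Nat). h) 1 (succ (succ (succ (succ (elimVec Nat (\(ρ : Nat). \(β : Vec Nat ρ). Nat) 2 (\(d : Nat). \(γ : Nat). \(x : Vec Nat d). \(φ : Nat). φ) 0 (vnil Nat))))))))) (vnil Nat))
  ~> refl (Vec Nat 1) (vcons Nat 0 (succ (succ ((\(h : Nat). 1) (succ (succ (succ (succ (elimVec Nat (\(e : Nat). \(ρ : Vec Nat e). Nat) 2 (\(β : Nat). \(d : Nat). \(γ : Vec Nat β). \(x : Nat). x) 0 (vnil Nat))))))))) (vnil Nat))
  ~> refl (Vec Nat 1) (vcons Nat 0 3 (vnil Nat))
type:
  Eq (Vec Nat 1) (vcons Nat 0 3 (vnil Nat)) (vcons Nat 0 3 (vnil Nat))


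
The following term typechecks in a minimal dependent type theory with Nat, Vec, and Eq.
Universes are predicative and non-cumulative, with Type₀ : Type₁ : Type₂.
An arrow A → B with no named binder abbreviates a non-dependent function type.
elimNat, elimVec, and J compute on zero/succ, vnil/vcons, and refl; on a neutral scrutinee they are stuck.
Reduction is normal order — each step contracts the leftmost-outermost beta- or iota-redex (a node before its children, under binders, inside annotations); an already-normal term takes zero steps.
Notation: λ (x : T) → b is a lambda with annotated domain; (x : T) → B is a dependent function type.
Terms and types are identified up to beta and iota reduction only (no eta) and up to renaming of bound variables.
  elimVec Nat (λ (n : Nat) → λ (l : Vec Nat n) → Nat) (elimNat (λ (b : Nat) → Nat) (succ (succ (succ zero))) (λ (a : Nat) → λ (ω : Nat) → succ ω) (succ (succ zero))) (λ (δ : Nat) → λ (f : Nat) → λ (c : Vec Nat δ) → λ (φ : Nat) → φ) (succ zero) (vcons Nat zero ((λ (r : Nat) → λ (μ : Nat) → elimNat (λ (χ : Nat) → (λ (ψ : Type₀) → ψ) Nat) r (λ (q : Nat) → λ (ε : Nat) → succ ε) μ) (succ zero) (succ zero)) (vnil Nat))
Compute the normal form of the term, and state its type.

resulting normal form:
  succ (succ (succ (succ (succ zero))))
type:
  Nat
observation: reduction starts at an elimVec iota-redex, and 13 normal-order steps reach the normal form.


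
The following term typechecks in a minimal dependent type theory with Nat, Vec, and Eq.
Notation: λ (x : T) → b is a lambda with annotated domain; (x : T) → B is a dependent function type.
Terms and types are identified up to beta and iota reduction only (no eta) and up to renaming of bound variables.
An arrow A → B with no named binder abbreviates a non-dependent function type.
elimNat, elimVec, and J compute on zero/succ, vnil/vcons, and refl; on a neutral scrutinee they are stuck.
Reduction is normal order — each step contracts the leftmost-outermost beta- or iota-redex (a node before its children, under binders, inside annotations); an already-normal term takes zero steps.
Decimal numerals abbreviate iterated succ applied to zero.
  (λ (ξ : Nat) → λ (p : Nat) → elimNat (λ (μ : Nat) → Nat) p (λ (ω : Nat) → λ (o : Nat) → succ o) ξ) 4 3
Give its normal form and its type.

resulting normal form:
  7
the term's type:
  Nat
observation: 15 normal-order steps normalize the term, beginning with a beta-redex.


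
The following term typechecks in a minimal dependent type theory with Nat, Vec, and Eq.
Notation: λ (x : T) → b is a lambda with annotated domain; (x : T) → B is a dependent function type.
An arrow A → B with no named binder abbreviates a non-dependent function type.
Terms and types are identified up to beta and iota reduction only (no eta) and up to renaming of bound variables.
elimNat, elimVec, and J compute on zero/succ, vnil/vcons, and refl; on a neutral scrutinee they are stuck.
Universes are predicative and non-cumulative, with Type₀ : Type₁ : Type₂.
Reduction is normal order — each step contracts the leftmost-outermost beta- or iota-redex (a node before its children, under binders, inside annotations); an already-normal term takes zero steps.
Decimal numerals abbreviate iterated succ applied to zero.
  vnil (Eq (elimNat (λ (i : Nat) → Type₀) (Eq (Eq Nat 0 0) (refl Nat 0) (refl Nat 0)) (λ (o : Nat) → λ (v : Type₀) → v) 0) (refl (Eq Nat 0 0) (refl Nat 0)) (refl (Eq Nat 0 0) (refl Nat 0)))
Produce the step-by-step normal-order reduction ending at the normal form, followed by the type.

normal-order reduction sequence:
  vnil (Eq (elimNat (λ (i : Nat) → Type₀) (Eq (Eq Nat 0 0) (refl Nat 0) (refl Nat 0)) (λ (o : Nat) → λ (v : Type₀) → v) 0) (refl (Eq Nat 0 0) (refl Nat 0)) (refl (Eq Nat 0 0) (refl Nat 0)))
  ~> vnil (Eq (Eq (Eq Nat 0 0) (refl Nat 0) (refl Nat 0)) (refl (Eq Nat 0 0) (refl Nat 0)) (refl (Eq Nat 0 0) (refl Nat 0)))
the term's type:
  Vec (Eq (Eq (Eq Nat 0 0) (refl Nat 0) (refl Nat 0)) (refl (Eq Nat 0 0) (refl Nat 0)) (refl (Eq Nat 0 0) (refl Nat 0))) 0


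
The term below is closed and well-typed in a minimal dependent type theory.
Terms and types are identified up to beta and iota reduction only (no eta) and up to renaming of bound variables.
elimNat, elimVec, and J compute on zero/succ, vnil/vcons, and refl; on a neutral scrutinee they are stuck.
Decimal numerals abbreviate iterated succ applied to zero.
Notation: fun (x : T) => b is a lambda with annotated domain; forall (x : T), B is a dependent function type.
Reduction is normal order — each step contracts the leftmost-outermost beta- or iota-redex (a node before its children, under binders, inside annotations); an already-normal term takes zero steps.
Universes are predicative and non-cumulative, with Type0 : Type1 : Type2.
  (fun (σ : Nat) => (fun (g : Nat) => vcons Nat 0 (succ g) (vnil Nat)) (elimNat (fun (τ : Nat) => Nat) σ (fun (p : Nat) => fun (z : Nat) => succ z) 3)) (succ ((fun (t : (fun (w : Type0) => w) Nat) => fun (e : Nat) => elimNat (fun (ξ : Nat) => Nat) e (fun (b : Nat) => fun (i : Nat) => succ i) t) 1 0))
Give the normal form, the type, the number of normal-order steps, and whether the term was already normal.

reduced normal form:
  vcons Nat 0 6 (vnil Nat)
type:
  Vec Nat 1
normal-order step count: 18
term was already normal: no
first redex: a beta-redex


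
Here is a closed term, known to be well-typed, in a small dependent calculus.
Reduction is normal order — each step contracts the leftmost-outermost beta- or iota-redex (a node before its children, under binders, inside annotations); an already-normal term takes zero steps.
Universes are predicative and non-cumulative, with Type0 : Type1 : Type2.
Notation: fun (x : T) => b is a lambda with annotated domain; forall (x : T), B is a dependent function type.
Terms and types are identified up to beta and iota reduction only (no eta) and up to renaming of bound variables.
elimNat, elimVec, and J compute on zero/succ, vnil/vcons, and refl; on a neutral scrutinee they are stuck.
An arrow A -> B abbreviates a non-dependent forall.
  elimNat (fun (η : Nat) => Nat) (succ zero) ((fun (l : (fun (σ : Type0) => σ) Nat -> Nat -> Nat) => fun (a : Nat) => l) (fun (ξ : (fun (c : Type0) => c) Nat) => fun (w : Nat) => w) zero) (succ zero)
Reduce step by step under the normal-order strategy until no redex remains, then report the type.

normal-order reduction sequence:
  elimNat (fun (η : Nat) => Nat) (succ zero) ((fun (l : (fun (σ : Type0) => σ) Nat -> Nat -> Nat) => fun (a : Nat) => l) (fun (ξ : (fun (c : Type0) => c) Nat) => fun (w : Nat) => w) zero) (succ zero)
  ~> (fun (η : (fun (l : Type0) => l) Nat -> Nat -> Nat) => fun (σ : Nat) => η) (fun (a : (fun (ξ : Type0) => ξ) Nat) => fun (c : Nat) => c) zero zero (elimNat (fun (w : Nat) => Nat) (succ zero) ((fun (κ : (fun (f : Type0) => f) Nat -> Nat -> Nat) => fun (h : Nat) => κ) (fun (t : (fun (u : Type0) => u) Nat) => fun (ζ : Nat) => ζ) zero) zero)
  ~> (fun (η : Nat) => fun (l : (fun (σ : Type0) => σ) Nat) => fun (a : Nat) => a) zero zero (elimNat (fun (ξ : Nat) => Nat) (succ zero) ((fun (c : (fun (w : Type0) => w) Nat -> Nat -> Nat) => fun (κ : Nat) => c) (fun (f : (fun (h : Type0) => h) Nat) => fun (t : Nat) => t) zero) zero)
  ~> (fun (η : (fun (l : Type0) => l) Nat) => fun (σ : Nat) => σ) zero (elimNat (fun (a : Nat) => Nat) (succ zero) ((fun (ξ : (fun (c : Type0) => c) Nat -> Nat -> Nat) => fun (w : Nat) => ξ) (fun (κ : (fun (f : Type0) => f) Nat) => fun (h : Nat) => h) zero) zero)
  ~> (fun (η : Nat) => η) (elimNat (fun (l : Nat) => Nat) (succ zero) ((fun (σ : (fun (a : Type0) => a) Nat -> Nat -> Nat) => fun (ξ : Nat) => σ) (fun (c : (fun (w : Type0) => w) Nat) => fun (κ : Nat) => κ) zero) zero)
  ~> elimNat (fun (η : Nat) => Nat) (succ zero) ((fun (l : (fun (σ : Type0) => σ) Nat -> Nat -> Nat) => fun (a : Nat) => l) (fun (ξ : (fun (c : Type0) => c) Nat) => fun (w : Nat) => w) zero) zero
  ~> succ zero
inferred type:
  Nat


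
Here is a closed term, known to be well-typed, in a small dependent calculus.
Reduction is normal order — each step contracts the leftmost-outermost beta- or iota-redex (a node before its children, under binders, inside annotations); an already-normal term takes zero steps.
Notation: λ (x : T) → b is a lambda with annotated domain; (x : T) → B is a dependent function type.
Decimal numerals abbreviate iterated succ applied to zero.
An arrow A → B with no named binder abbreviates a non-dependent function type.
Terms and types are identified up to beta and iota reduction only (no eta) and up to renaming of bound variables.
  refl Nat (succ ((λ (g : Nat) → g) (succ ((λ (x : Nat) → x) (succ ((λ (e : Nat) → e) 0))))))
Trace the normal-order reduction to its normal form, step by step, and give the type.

reduction (normal order):
  refl Nat (succ ((λ (g : Nat) → g) (succ ((λ (x : Nat) → x) (succ ((λ (e : Nat) → e) 0))))))
  ~> refl Nat (succ (succ ((λ (g : Nat) → g) (succ ((λ (x : Nat) → x) 0)))))
  ~> refl Nat (succ (succ (succ ((λ (g : Nat) → g) 0))))
  ~> refl Nat 3
inferred type:
  Eq Nat 3 3


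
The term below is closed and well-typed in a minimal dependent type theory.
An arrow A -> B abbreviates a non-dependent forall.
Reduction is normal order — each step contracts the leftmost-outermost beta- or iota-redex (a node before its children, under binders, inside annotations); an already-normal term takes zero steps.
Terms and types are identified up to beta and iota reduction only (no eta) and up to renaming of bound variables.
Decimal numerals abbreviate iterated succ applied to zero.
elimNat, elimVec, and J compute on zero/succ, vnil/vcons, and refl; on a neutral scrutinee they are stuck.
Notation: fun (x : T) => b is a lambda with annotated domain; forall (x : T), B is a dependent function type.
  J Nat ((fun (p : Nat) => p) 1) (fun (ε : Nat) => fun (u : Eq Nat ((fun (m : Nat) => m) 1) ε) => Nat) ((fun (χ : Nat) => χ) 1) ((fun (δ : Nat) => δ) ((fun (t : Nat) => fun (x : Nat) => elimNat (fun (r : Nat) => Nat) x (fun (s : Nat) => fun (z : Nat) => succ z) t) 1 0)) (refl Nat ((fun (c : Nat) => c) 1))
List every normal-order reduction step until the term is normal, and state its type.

normal-order reduction:
  J Nat ((fun (p : Nat) => p) 1) (fun (ε : Nat) => fun (u : Eq Nat ((fun (m : Nat) => m) 1) ε) => Nat) ((fun (χ : Nat) => χ) 1) ((fun (δ : Nat) => δ) ((fun (t : Nat) => fun (x : Nat) => elimNat (fun (r : Nat) => Nat) x (fun (s : Nat) => fun (z : Nat) => succ z) t) 1 0)) (refl Nat ((fun (c : Nat) => c) 1))
  ~> (fun (p : Nat) => p) 1
  ~> 1
inferred type:
  Nat
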